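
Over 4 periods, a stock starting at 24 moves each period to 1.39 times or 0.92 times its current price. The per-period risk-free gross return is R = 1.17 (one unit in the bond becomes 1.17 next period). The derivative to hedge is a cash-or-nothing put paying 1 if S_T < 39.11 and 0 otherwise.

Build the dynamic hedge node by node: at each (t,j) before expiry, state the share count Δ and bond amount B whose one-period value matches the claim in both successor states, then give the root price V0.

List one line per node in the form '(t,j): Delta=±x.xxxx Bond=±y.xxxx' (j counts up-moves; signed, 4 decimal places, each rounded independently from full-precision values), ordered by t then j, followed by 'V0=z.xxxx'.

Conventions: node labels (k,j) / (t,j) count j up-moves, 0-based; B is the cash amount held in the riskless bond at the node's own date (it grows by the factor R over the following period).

Risk-neutral probability p* = (R−d)/(u−d) = (1.17−0.92)/(1.39−0.92) = 0.5319.
Payoffs at expiry: V(4,0)=1.0000, V(4,1)=1.0000, V(4,2)=0.0000, V(4,3)=0.0000, V(4,4)=0.0000
Node (3,0) S=18.6885: V=(p*·1.0000+(1−p*)·1.0000)/1.17=0.8547; Δ=(1.0000−1.0000)/(25.9770−17.1934)=0.0000; B=V−Δ·S=0.8547
Node (3,1) S=28.2359: V=(p*·0.0000+(1−p*)·1.0000)/1.17=0.4001; Δ=(0.0000−1.0000)/(39.2479−25.9770)=-0.0754; B=V−Δ·S=2.5277
Node (3,2) S=42.6608: V=(p*·0.0000+(1−p*)·0.0000)/1.17=0.0000; Δ=(0.0000−0.0000)/(59.2985−39.2479)=0.0000; B=V−Δ·S=0.0000
Node (3,3) S=64.4549: V=(p*·0.0000+(1−p*)·0.0000)/1.17=0.0000; Δ=(0.0000−0.0000)/(89.5922−59.2985)=0.0000; B=V−Δ·S=0.0000
Node (2,0) S=20.3136: V=(p*·0.4001+(1−p*)·0.8547)/1.17=0.5238; Δ=(0.4001−0.8547)/(28.2359−18.6885)=-0.0476; B=V−Δ·S=1.4911
Node (2,1) S=30.6912: V=(p*·0.0000+(1−p*)·0.4001)/1.17=0.1601; Δ=(0.0000−0.4001)/(42.6608−28.2359)=-0.0277; B=V−Δ·S=1.0113
Node (2,2) S=46.3704: V=(p*·0.0000+(1−p*)·0.0000)/1.17=0.0000; Δ=(0.0000−0.0000)/(64.4549−42.6608)=0.0000; B=V−Δ·S=0.0000
Node (1,0) S=22.0800: V=(p*·0.1601+(1−p*)·0.5238)/1.17=0.2823; Δ=(0.1601−0.5238)/(30.6912−20.3136)=-0.0351; B=V−Δ·S=1.0563
Node (1,1) S=33.3600: V=(p*·0.0000+(1−p*)·0.1601)/1.17=0.0640; Δ=(0.0000−0.1601)/(46.3704−30.6912)=-0.0102; B=V−Δ·S=0.4046
Node (0,0) S=24.0000: V=(p*·0.0640+(1−p*)·0.2823)/1.17=0.1421; Δ=(0.0640−0.2823)/(33.3600−22.0800)=-0.0194; B=V−Δ·S=0.6065
Sanity check at the root: Δ(0,0)·S0 + B(0,0) reproduces V0 = 0.1421.

(0,0): Delta=-0.0194 Bond=0.6065
(1,0): Delta=-0.0351 Bond=1.0563
(1,1): Delta=-0.0102 Bond=0.4046
(2,0): Delta=-0.0476 Bond=1.4911
(2,1): Delta=-0.0277 Bond=1.0113
(2,2): Delta=0.0000 Bond=0.0000
(3,0): Delta=0.0000 Bond=0.8547
(3,1): Delta=-0.0754 Bond=2.5277
(3,2): Delta=0.0000 Bond=0.0000
(3,3): Delta=0.0000 Bond=0.0000
V0=0.1421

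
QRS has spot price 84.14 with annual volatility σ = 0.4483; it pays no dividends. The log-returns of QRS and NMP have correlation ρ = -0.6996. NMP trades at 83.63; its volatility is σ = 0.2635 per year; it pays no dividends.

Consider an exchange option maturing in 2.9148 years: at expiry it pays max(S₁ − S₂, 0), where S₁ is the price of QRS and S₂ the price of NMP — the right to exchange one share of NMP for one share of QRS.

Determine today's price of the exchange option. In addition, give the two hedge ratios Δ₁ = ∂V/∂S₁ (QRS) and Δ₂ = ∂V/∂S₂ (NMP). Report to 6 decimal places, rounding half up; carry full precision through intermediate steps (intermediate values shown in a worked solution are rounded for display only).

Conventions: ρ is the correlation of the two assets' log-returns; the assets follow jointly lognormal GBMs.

exchange price = 36.064107
Δ1 = 0.715272
Δ2 = -0.288400

σ_eff = √(σ₁² + σ₂² − 2ρσ₁σ₂) = √(0.4483² + 0.2635² − 2·-0.6996·0.4483·0.2635) = 0.660067
d₁ = (ln(S₁/S₂) + (q₂ − q₁ + σ_eff²/2)T) / (σ_eff√T) = (ln(84.14/83.63) + (0.0 − 0.0 + 0.217844)·2.9148) / 1.126918 = 0.568854
d₂ = d₁ − σ_eff√T = 0.568854 − 1.126918 = -0.558064
N(d₁) = 0.715272,  N(d₂) = 0.288400
V = S₁·e^{−q₁T}·N(d₁) − S₂·e^{−q₂T}·N(d₂) = 60.183024 − 24.118917 = 36.064107
Key observation: no risk-free rate is needed — with the second asset as numeraire the exchange option is a call on the ratio S₁/S₂, and r cancels out of the value.
Δ₁ = e^{−q₁T}·N(d₁) = 0.715272;  Δ₂ = −e^{−q₂T}·N(d₂) = -0.288400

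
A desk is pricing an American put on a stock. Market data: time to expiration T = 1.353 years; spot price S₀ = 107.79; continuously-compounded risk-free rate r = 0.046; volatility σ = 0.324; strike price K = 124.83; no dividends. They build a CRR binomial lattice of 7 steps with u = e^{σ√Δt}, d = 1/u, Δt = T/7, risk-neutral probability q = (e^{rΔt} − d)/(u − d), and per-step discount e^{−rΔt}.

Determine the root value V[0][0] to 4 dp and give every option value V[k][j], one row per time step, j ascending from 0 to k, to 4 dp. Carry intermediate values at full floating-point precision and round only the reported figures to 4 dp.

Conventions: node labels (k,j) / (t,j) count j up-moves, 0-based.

Δt=0.19329, u=1.15309, d=0.86724, q=0.49569, disc=e^(-rΔt)=0.99115
k=7 terminal: V=max(K-S,0) → 85.0615 71.9533 54.5243 31.3506 0.5386 0.0000 0.0000 0.0000
k=6: j=0 S=45.8566 intr=78.9734 cont=77.8684 V=78.9734[EX]; j=1 S=60.9716 intr=63.8584 cont=62.7535 V=63.8584[EX]; j=2 S=81.0687 intr=43.7613 cont=42.6564 V=43.7613[EX]; j=3 S=107.7900 intr=17.0400 cont=15.9350 V=17.0400[EX]; j=4 S=143.3191 intr=0.0000 cont=0.2692 V=0.2692[hold]; j=5 S=190.5590 intr=0.0000 cont=0.0000 V=0.0000[hold]; j=6 S=253.3699 intr=0.0000 cont=0.0000 V=0.0000[hold]
k=5: j=0 S=52.8767 intr=71.9533 cont=70.8483 V=71.9533[EX]; j=1 S=70.3057 intr=54.5243 cont=53.4194 V=54.5243[EX]; j=2 S=93.4794 intr=31.3506 cont=30.2457 V=31.3506[EX]; j=3 S=124.2914 intr=0.5386 cont=8.6496 V=8.6496[hold]; j=4 S=165.2596 intr=0.0000 cont=0.1346 V=0.1346[hold]; j=5 S=219.7314 intr=0.0000 cont=0.0000 V=0.0000[hold]
k=4: j=0 S=60.9716 intr=63.8584 cont=62.7535 V=63.8584[EX]; j=1 S=81.0687 intr=43.7613 cont=42.6564 V=43.7613[EX]; j=2 S=107.7900 intr=17.0400 cont=19.9200 V=19.9200[hold]; j=3 S=143.3191 intr=0.0000 cont=4.3896 V=4.3896[hold]; j=4 S=190.5590 intr=0.0000 cont=0.0673 V=0.0673[hold]
k=3: j=0 S=70.3057 intr=54.5243 cont=53.4194 V=54.5243[EX]; j=1 S=93.4794 intr=31.3506 cont=31.6606 V=31.6606[hold]; j=2 S=124.2914 intr=0.5386 cont=12.1135 V=12.1135[hold]; j=3 S=165.2596 intr=0.0000 cont=2.2271 V=2.2271[hold]
k=2: j=0 S=81.0687 intr=43.7613 cont=42.8087 V=43.7613[EX]; j=1 S=107.7900 intr=17.0400 cont=21.7768 V=21.7768[hold]; j=2 S=143.3191 intr=0.0000 cont=7.1491 V=7.1491[hold]
k=1: j=0 S=93.4794 intr=31.3506 cont=32.5729 V=32.5729[hold]; j=1 S=124.2914 intr=0.5386 cont=14.3974 V=14.3974[hold]
k=0: j=0 S=107.7900 intr=17.0400 cont=23.3549 V=23.3549[hold]

price = 23.3549
tree:
23.3549
32.5729 14.3974
43.7613 21.7768 7.1491
54.5243 31.6606 12.1135 2.2271
63.8584 43.7613 19.9200 4.3896 0.0673
71.9533 54.5243 31.3506 8.6496 0.1346 0.0000
78.9734 63.8584 43.7613 17.0400 0.2692 0.0000 0.0000
85.0615 71.9533 54.5243 31.3506 0.5386 0.0000 0.0000 0.0000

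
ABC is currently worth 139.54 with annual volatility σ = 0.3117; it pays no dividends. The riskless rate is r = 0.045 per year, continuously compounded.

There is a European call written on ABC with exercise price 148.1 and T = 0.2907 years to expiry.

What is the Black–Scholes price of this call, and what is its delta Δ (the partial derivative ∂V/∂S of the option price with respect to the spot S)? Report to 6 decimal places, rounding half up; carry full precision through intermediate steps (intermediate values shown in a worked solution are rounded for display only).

price = 6.611319
Δ = 0.423717

σ√T = 0.3117·√0.2907 = 0.168058
d₁ = (ln(S/K) + (r+σ²/2)T) / (σ√T) = (ln(139.54/148.1) + (0.045+0.3117²/2)·0.2907) / 0.168058 = (-0.059536 + 0.027203) / 0.168058 = -0.192393
d₂ = d₁ − σ√T = -0.192393 − 0.168058 = -0.360451
e^{−rT} = 0.987004
N(d₁) = 0.423717,  N(d₂) = 0.359255
Call price V = S·N(d₁) − K·e^{−rT}·N(d₂) = 59.125504 − 52.514185 = 6.611319
Δ = N(d₁) = 0.423717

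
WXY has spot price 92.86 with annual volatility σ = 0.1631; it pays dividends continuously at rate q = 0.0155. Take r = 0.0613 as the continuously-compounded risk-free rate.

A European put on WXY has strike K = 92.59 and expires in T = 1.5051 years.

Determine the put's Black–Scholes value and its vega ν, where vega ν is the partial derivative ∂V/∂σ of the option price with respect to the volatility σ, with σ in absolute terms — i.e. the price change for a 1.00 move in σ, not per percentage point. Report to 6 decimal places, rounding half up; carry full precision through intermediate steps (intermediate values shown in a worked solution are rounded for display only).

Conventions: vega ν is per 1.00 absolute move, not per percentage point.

price = 4.277924
ν = 39.959519

σ√T = 0.1631·√1.5051 = 0.200095
d₁ = (ln(S/K) + (r−q+σ²/2)T) / (σ√T) = (ln(92.86/92.59) + (0.0613−0.0155+0.1631²/2)·1.5051) / 0.200095 = (0.002912 + 0.088953) / 0.200095 = 0.459104
d₂ = d₁ − σ√T = 0.459104 − 0.200095 = 0.259009
e^{−rT} = 0.911866
e^{−qT} = 0.976941
N(−d₁) = 0.323080,  N(−d₂) = 0.397814
Put price V = K·e^{−rT}·N(−d₂) − S·e^{−qT}·N(−d₁) = 33.587318 − 29.309393 = 4.277924
φ(d₁) = (1/√(2π))·e^{−d₁²/2} = 0.359038
ν = S·e^{−qT}·φ(d₁)·√T = 39.959519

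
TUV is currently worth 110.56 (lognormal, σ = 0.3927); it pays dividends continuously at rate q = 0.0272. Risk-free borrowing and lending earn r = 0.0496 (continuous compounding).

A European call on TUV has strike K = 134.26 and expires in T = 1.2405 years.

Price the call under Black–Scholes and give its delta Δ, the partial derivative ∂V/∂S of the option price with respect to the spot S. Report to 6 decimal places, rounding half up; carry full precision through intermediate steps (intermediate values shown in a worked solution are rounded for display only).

price = 11.917689
Δ = 0.421263

σ√T = 0.3927·√1.2405 = 0.437380
d₁ = (ln(S/K) + (r−q+σ²/2)T) / (σ√T) = (ln(110.56/134.26) + (0.0496−0.0272+0.3927²/2)·1.2405) / 0.437380 = (-0.194220 + 0.123438) / 0.437380 = -0.161831
d₂ = d₁ − σ√T = -0.161831 − 0.437380 = -0.599212
e^{−rT} = 0.940326
e^{−qT} = 0.966821
N(d₁) = 0.435719,  N(d₂) = 0.274516
Call price V = S·e^{−qT}·N(d₁) − K·e^{−rT}·N(d₂) = 46.574807 − 34.657118 = 11.917689
Δ = e^{−qT}·N(d₁) = 0.421263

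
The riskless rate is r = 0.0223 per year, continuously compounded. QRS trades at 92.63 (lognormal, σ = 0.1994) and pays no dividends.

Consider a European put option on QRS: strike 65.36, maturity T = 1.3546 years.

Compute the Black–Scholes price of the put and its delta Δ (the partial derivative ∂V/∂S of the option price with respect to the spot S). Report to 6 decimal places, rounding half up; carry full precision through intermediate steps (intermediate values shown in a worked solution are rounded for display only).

σ√T = 0.1994·√1.3546 = 0.232076
d₁ = (ln(S/K) + (r+σ²/2)T) / (σ√T) = (ln(92.63/65.36) + (0.0223+0.1994²/2)·1.3546) / 0.232076 = (0.348703 + 0.057137) / 0.232076 = 1.748735
d₂ = d₁ − σ√T = 1.748735 − 0.232076 = 1.516659
e^{−rT} = 0.970244
N(−d₁) = 0.040168,  N(−d₂) = 0.064676
Put price V = K·e^{−rT}·N(−d₂) − S·N(−d₁) = 4.101465 − 3.720800 = 0.380665
Δ = −N(−d₁) = -0.040168

price = 0.380665
Δ = -0.040168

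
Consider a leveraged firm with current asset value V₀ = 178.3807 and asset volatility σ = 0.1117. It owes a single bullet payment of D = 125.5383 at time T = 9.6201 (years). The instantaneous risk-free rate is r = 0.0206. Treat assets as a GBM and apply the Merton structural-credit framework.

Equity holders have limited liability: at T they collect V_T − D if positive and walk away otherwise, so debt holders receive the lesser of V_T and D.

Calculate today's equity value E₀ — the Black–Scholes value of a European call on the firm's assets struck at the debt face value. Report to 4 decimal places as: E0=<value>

E0=76.5262

Equity is a call on the firm's assets struck at D = 125.5383:
d₁ = [ln(V₀/D) + (r + σ²/2)T] / (σ√T)
   = [ln(178.3807/125.5383) + (0.0206 + 0.5·0.1117²)·9.6201] / (0.1117·√9.6201)
   = [0.351309 + 0.258189] / 0.346452 = 1.759256
d₂ = d₁ − σ√T = 1.759256 − 0.346452 = 1.412804
N(d₁) = 0.960733,  N(d₂) = 0.921143,  e^(−rT) = 0.820227
E₀ = V₀·N(d₁) − D·e^(−rT)·N(d₂)
   = 178.3807·0.960733 − 125.5383·0.820227·0.921143 = 76.526174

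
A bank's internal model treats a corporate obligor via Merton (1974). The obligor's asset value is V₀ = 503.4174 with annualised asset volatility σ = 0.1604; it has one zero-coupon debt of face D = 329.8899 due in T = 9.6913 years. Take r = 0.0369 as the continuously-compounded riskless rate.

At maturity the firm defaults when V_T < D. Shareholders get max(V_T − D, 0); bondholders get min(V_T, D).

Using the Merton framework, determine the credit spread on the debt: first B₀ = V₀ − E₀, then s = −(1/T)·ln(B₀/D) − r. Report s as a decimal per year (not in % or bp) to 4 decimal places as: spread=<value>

Work the structural quantities from V₀ = 503.4174 against face 329.8899:
d₁ = [ln(V₀/D) + (r + σ²/2)T] / (σ√T)
   = [ln(503.4174/329.8899) + (0.0369 + 0.5·0.1604²)·9.6913] / (0.1604·√9.6913)
   = [0.422661 + 0.482279] / 0.499339 = 1.812275
d₂ = d₁ − σ√T = 1.812275 − 0.499339 = 1.312936
N(d₁) = 0.965028,  N(d₂) = 0.905398,  e^(−rT) = 0.699346
E₀ = V₀·N(d₁) − D·e^(−rT)·N(d₂)
   = 503.4174·0.965028 − 329.8899·0.699346·0.905398 = 276.930046
B₀ = V₀ − E₀ = 503.4174 − 276.930046 = 226.487354
spread = −(1/T)·ln(B₀/D) − r = −(1/9.6913)·ln(226.487354/329.8899) − 0.0369 = 0.00190489

spread=0.0019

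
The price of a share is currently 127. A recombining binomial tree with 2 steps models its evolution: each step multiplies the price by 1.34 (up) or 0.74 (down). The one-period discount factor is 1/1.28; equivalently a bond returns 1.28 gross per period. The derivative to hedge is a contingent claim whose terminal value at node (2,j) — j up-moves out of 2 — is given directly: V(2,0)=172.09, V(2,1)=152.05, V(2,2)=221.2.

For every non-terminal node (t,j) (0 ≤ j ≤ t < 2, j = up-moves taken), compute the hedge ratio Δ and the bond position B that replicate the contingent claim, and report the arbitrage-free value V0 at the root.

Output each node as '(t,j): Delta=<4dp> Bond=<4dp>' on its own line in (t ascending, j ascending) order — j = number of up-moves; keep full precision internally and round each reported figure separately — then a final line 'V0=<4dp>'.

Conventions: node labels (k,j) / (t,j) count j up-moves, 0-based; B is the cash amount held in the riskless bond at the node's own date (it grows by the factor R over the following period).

Risk-neutral probability p* = (R−d)/(u−d) = (1.28−0.74)/(1.34−0.74) = 0.9000.
Terminal payoffs: V(2,0)=172.0900, V(2,1)=152.0500, V(2,2)=221.2000
  t=1,j=0: stock 93.9800 → up 125.9332 (V=152.0500), down 69.5452 (V=172.0900). Price 120.3547; hedge Δ=-0.3554, bond B=153.7547.
  t=1,j=1: stock 170.1800 → up 228.0412 (V=221.2000), down 125.9332 (V=152.0500). Price 167.4102; hedge Δ=0.6772, bond B=52.1602.
  t=0,j=0: stock 127.0000 → up 170.1800 (V=167.4102), down 93.9800 (V=120.3547). Price 127.1130; hedge Δ=0.6175, bond B=48.6872.
Check: Δ(0,0)·S0 + B(0,0) = 127.1130 = V0.

(0,0): Delta=0.6175 Bond=48.6872
(1,0): Delta=-0.3554 Bond=153.7547
(1,1): Delta=0.6772 Bond=52.1602
V0=127.1130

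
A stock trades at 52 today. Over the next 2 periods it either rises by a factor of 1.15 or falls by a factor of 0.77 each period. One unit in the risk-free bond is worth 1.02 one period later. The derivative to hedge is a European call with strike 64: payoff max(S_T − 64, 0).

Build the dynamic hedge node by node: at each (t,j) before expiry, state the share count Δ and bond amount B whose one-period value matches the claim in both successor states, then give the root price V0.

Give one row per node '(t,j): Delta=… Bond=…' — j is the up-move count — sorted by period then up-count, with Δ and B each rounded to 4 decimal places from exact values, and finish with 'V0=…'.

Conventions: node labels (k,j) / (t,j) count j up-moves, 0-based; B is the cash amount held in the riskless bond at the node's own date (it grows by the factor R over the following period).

The replicating-portfolio and risk-neutral prices coincide; use p* = (1.02−0.77)/(1.15−0.77) = 0.6579 for the latter.
Terminal payoffs: V(2,0)=0.0000, V(2,1)=0.0000, V(2,2)=4.7700
(1,0): S=40.0400. Δ = (V_up−V_dn)/(S_up−S_dn) = (0.0000−0.0000)/(46.0460−30.8308) = 0.0000. V = [p*·0.0000 + (1−p*)·0.0000]/1.02 = 0.0000. B = V − Δ·S = 0.0000.
(1,1): S=59.8000. Δ = (V_up−V_dn)/(S_up−S_dn) = (4.7700−0.0000)/(68.7700−46.0460) = 0.2099. V = [p*·4.7700 + (1−p*)·0.0000]/1.02 = 3.0766. B = V − Δ·S = -9.4760.
(0,0): S=52.0000. Δ = (V_up−V_dn)/(S_up−S_dn) = (3.0766−0.0000)/(59.8000−40.0400) = 0.1557. V = [p*·3.0766 + (1−p*)·0.0000]/1.02 = 1.9844. B = V − Δ·S = -6.1120.
As a check, the time-0 holding Δ(0,0)·S0 + B(0,0) comes to 1.9844 — exactly V0.

(0,0): Delta=0.1557 Bond=-6.1120
(1,0): Delta=0.0000 Bond=0.0000
(1,1): Delta=0.2099 Bond=-9.4760
V0=1.9844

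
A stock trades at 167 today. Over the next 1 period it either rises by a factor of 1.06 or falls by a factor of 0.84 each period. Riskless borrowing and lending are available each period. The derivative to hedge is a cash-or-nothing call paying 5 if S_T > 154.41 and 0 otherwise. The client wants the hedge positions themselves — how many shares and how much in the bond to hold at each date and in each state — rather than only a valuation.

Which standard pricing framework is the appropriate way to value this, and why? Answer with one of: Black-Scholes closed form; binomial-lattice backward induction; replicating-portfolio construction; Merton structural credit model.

Key observation: the deliverable is the dynamic trading strategy on the 1-step tree (spot 167, moves 1.06 and 0.84), so the valuation must go through the node-by-node replicating-portfolio solve.

framework: replicating-portfolio construction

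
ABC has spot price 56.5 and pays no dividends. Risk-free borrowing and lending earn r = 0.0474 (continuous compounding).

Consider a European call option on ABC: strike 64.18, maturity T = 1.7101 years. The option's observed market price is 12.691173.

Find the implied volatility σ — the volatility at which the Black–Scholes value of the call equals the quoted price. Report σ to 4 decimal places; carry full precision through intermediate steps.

sigma = 0.4711

At σ = 0.4711 the Black–Scholes value reproduces the quote:
σ√T = 0.4711·√1.7101 = 0.616061
d₁ = (ln(S/K) + (r+σ²/2)T) / (σ√T) = (ln(56.5/64.18) + (0.0474+0.4711²/2)·1.7101) / 0.616061 = (-0.127451 + 0.270824) / 0.616061 = 0.232726
d₂ = d₁ − σ√T = 0.232726 − 0.616061 = -0.383335
e^{−rT} = 0.922140
N(d₁) = 0.592013,  N(d₂) = 0.350736
V = S·N(d₁) − K·e^{−rT}·N(d₂) = 33.448729 − 20.757556 = 12.691173 (equal to the quote); since ∂V/∂σ > 0 for all σ, the implied volatility is unique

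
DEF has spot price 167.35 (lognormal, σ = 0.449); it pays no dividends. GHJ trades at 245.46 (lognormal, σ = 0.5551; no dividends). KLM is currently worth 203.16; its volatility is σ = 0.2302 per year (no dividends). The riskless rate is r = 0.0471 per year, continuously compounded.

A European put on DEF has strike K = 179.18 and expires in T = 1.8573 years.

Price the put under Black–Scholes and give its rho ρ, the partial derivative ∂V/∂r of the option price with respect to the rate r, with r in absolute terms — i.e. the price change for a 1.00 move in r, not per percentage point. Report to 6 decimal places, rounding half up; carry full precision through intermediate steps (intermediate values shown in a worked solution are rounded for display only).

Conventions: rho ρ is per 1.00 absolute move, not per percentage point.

price = 38.272172
ρ = -185.448337

σ√T = 0.449·√1.8573 = 0.611910
d₁ = (ln(S/K) + (r+σ²/2)T) / (σ√T) = (ln(167.35/179.18) + (0.0471+0.449²/2)·1.8573) / 0.611910 = (-0.068303 + 0.274696) / 0.611910 = 0.337292
d₂ = d₁ − σ√T = 0.337292 − 0.611910 = -0.274618
e^{−rT} = 0.916238
N(−d₁) = 0.367948,  N(−d₂) = 0.608195
Put price V = K·e^{−rT}·N(−d₂) − S·N(−d₁) = 99.848348 − 61.576177 = 38.272172
ρ = −K·T·e^{−rT}·N(−d₂) = -185.448337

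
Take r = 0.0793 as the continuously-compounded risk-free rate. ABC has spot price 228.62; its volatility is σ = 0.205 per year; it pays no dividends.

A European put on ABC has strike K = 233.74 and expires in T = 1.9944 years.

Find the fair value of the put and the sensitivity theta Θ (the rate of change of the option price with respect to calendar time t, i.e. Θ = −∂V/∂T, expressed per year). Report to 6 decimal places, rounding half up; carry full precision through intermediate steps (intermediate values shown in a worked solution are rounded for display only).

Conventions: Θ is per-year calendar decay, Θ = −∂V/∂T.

σ√T = 0.205·√1.9944 = 0.289508
d₁ = (ln(S/K) + (r+σ²/2)T) / (σ√T) = (ln(228.62/233.74) + (0.0793+0.205²/2)·1.9944) / 0.289508 = (-0.022148 + 0.200063) / 0.289508 = 0.614544
d₂ = d₁ − σ√T = 0.614544 − 0.289508 = 0.325036
e^{−rT} = 0.853717
N(−d₁) = 0.269428,  N(−d₂) = 0.372577
Put price V = K·e^{−rT}·N(−d₂) − S·N(−d₁) = 74.346867 − 61.596637 = 12.750230
φ(d₁) = (1/√(2π))·e^{−d₁²/2} = 0.330295
Θ = −S·φ(d₁)·σ/(2√T) + r·K·e^{−rT}·N(−d₂) = −5.480666 + 5.895707 = 0.415041

price = 12.750230
Θ = 0.415041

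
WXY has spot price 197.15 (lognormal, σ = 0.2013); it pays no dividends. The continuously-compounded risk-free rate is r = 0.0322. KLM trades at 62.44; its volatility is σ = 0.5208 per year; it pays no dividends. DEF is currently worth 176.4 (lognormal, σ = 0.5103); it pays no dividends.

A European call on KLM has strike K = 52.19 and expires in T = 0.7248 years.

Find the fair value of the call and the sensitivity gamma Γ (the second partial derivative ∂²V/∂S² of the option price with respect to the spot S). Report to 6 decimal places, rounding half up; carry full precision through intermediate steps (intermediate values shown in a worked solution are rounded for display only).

price = 16.677755
Γ = 0.011445

σ√T = 0.5208·√0.7248 = 0.443384
d₁ = (ln(S/K) + (r+σ²/2)T) / (σ√T) = (ln(62.44/52.19) + (0.0322+0.5208²/2)·0.7248) / 0.443384 = (0.179315 + 0.121633) / 0.443384 = 0.678753
d₂ = d₁ − σ√T = 0.678753 − 0.443384 = 0.235369
e^{−rT} = 0.976932
N(d₁) = 0.751353,  N(d₂) = 0.593039
Call price V = S·N(d₁) − K·e^{−rT}·N(d₂) = 46.914479 − 30.236724 = 16.677755
φ(d₁) = (1/√(2π))·e^{−d₁²/2} = 0.316861
Γ = φ(d₁) / (S·σ·√T) = 0.011445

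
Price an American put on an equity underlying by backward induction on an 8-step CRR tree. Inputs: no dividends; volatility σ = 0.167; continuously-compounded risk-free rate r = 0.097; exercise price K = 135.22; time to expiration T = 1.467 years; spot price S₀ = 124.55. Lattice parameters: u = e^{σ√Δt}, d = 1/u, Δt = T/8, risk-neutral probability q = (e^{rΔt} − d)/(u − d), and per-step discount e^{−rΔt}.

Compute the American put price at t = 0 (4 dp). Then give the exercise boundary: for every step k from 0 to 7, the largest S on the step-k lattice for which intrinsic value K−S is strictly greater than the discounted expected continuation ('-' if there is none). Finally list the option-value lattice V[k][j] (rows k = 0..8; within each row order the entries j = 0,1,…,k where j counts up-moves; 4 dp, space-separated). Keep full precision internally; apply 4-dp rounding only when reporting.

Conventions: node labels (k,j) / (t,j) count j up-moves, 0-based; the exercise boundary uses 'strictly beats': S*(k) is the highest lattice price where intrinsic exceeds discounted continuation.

price = 10.8674
boundary = - 115.9540 107.9514 115.9540 124.5500 115.9540 124.5500 115.9540
tree:
10.8674
19.2660 5.7622
27.2686 10.7089 2.7364
34.7190 19.2660 5.4966 1.0339
41.6552 27.2686 10.6700 2.3164 0.2358
48.1127 34.7190 19.2660 5.0609 0.6117 0.0000
54.1245 41.6552 27.2686 10.6700 1.5863 0.0000 0.0000
59.7214 48.1127 34.7190 19.2660 4.1141 0.0000 0.0000 0.0000
64.9320 54.1245 41.6552 27.2686 10.6700 0.0000 0.0000 0.0000 0.0000

Δt=0.18338, u=1.07413, d=0.93098, q=0.60750, disc=e^(-rΔt)=0.98237
k=8 terminal: V=max(K-S,0) → 64.9320 54.1245 41.6552 27.2686 10.6700 0.0000 0.0000 0.0000 0.0000
k=7: j=0 S=75.4986 intr=59.7214 cont=57.3374 V=59.7214[EX]; j=1 S=87.1073 intr=48.1127 cont=45.7287 V=48.1127[EX]; j=2 S=100.5010 intr=34.7190 cont=32.3351 V=34.7190[EX]; j=3 S=115.9540 intr=19.2660 cont=16.8820 V=19.2660[EX]; j=4 S=133.7832 intr=1.4368 cont=4.1141 V=4.1141[hold]; j=5 S=154.3537 intr=0.0000 cont=0.0000 V=0.0000[hold]; j=6 S=178.0872 intr=0.0000 cont=0.0000 V=0.0000[hold]; j=7 S=205.4700 intr=0.0000 cont=0.0000 V=0.0000[hold]  S*(7)=115.9540
k=6: j=0 S=81.0955 intr=54.1245 cont=51.7405 V=54.1245[EX]; j=1 S=93.5648 intr=41.6552 cont=39.2713 V=41.6552[EX]; j=2 S=107.9514 intr=27.2686 cont=24.8847 V=27.2686[EX]; j=3 S=124.5500 intr=10.6700 cont=9.8839 V=10.6700[EX]; j=4 S=143.7009 intr=0.0000 cont=1.5863 V=1.5863[hold]; j=5 S=165.7964 intr=0.0000 cont=0.0000 V=0.0000[hold]; j=6 S=191.2893 intr=0.0000 cont=0.0000 V=0.0000[hold]  S*(6)=124.5500
k=5: j=0 S=87.1073 intr=48.1127 cont=45.7287 V=48.1127[EX]; j=1 S=100.5010 intr=34.7190 cont=32.3351 V=34.7190[EX]; j=2 S=115.9540 intr=19.2660 cont=16.8820 V=19.2660[EX]; j=3 S=133.7832 intr=1.4368 cont=5.0609 V=5.0609[hold]; j=4 S=154.3537 intr=0.0000 cont=0.6117 V=0.6117[hold]; j=5 S=178.0872 intr=0.0000 cont=0.0000 V=0.0000[hold]  S*(5)=115.9540
k=4: j=0 S=93.5648 intr=41.6552 cont=39.2713 V=41.6552[EX]; j=1 S=107.9514 intr=27.2686 cont=24.8847 V=27.2686[EX]; j=2 S=124.5500 intr=10.6700 cont=10.4488 V=10.6700[EX]; j=3 S=143.7009 intr=0.0000 cont=2.3164 V=2.3164[hold]; j=4 S=165.7964 intr=0.0000 cont=0.2358 V=0.2358[hold]  S*(4)=124.5500
k=3: j=0 S=100.5010 intr=34.7190 cont=32.3351 V=34.7190[EX]; j=1 S=115.9540 intr=19.2660 cont=16.8820 V=19.2660[EX]; j=2 S=133.7832 intr=1.4368 cont=5.4966 V=5.4966[hold]; j=3 S=154.3537 intr=0.0000 cont=1.0339 V=1.0339[hold]  S*(3)=115.9540
k=2: j=0 S=107.9514 intr=27.2686 cont=24.8847 V=27.2686[EX]; j=1 S=124.5500 intr=10.6700 cont=10.7089 V=10.7089[hold]; j=2 S=143.7009 intr=0.0000 cont=2.7364 V=2.7364[hold]  S*(2)=107.9514
k=1: j=0 S=115.9540 intr=19.2660 cont=16.9052 V=19.2660[EX]; j=1 S=133.7832 intr=1.4368 cont=5.7622 V=5.7622[hold]  S*(1)=115.9540
k=0: j=0 S=124.5500 intr=10.6700 cont=10.8674 V=10.8674[hold]  S*(0)=-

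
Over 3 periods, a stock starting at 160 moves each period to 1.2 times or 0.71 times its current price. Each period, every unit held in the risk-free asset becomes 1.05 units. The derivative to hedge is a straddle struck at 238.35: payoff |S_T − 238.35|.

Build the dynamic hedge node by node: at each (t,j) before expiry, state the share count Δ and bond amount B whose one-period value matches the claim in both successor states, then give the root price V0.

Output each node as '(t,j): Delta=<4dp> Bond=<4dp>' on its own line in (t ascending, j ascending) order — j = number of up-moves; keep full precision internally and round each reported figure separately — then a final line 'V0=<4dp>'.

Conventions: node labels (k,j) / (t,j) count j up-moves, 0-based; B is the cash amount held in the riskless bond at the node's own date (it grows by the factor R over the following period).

(0,0): Delta=-0.5752 Bond=159.9381
(1,0): Delta=-1.0000 Bond=216.1905
(1,1): Delta=-0.4643 Bond=146.6459
(2,0): Delta=-1.0000 Bond=227.0000
(2,1): Delta=-1.0000 Bond=227.0000
(2,2): Delta=-0.3245 Bond=121.7627
V0=67.9035

Arbitrage-free pricing uses the up-move probability p* = (R−d)/(u−d) = 0.6939, discounting each step at R = 1.05.
Expiry values: V(3,0)=181.0842, V(3,1)=141.5628, V(3,2)=74.7660, V(3,3)=38.1300
  t=2,j=0: stock 80.6560 → up 96.7872 (V=141.5628), down 57.2658 (V=181.0842). Price 146.3440; hedge Δ=-1.0000, bond B=227.0000.
  t=2,j=1: stock 136.3200 → up 163.5840 (V=74.7660), down 96.7872 (V=141.5628). Price 90.6800; hedge Δ=-1.0000, bond B=227.0000.
  t=2,j=2: stock 230.4000 → up 276.4800 (V=38.1300), down 163.5840 (V=74.7660). Price 46.9953; hedge Δ=-0.3245, bond B=121.7627.
  t=1,j=0: stock 113.6000 → up 136.3200 (V=90.6800), down 80.6560 (V=146.3440). Price 102.5905; hedge Δ=-1.0000, bond B=216.1905.
  t=1,j=1: stock 192.0000 → up 230.4000 (V=46.9953), down 136.3200 (V=90.6800). Price 57.4935; hedge Δ=-0.4643, bond B=146.6459.
  t=0,j=0: stock 160.0000 → up 192.0000 (V=57.4935), down 113.6000 (V=102.5905). Price 67.9035; hedge Δ=-0.5752, bond B=159.9381.
Check: Δ(0,0)·S0 + B(0,0) = 67.9035 = V0.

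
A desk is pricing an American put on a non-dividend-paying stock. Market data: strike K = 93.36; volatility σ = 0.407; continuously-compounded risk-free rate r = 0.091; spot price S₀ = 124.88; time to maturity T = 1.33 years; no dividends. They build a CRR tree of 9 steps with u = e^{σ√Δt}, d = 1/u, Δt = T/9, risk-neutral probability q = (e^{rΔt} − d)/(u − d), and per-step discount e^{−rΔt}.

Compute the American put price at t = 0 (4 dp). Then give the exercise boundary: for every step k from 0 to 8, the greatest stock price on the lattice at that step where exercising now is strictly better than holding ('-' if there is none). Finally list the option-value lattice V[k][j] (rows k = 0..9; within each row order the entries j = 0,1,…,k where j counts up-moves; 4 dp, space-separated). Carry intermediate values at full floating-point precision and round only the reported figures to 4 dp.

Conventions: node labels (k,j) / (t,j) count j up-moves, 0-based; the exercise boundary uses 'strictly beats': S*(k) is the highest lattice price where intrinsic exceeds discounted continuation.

params: Δt=0.14778 u=1.16936 d=0.85517 q=0.50405 e^(-rΔt)=0.98664
t_9 payoffs: 62.8142 51.5914 36.2453 15.2609 0.0000 0.0000 0.0000 0.0000 0.0000 0.0000
t_8: node(8,0) S=35.7191 payoff=57.6409 vs cont=56.3938 → 57.6409 [stop]  node(8,1) S=48.8426 payoff=44.5174 vs cont=43.2703 → 44.5174 [stop]  node(8,2) S=66.7877 payoff=26.5723 vs cont=25.3252 → 26.5723 [stop]  node(8,3) S=91.3261 payoff=2.0339 vs cont=7.4675 → 7.4675 [wait]  node(8,4) S=124.8800 payoff=0.0000 vs cont=0.0000 → 0.0000 [wait]  node(8,5) S=170.7619 payoff=0.0000 vs cont=0.0000 → 0.0000 [wait]  node(8,6) S=233.5012 payoff=0.0000 vs cont=0.0000 → 0.0000 [wait]  node(8,7) S=319.2913 payoff=0.0000 vs cont=0.0000 → 0.0000 [wait]  node(8,8) S=436.6014 payoff=0.0000 vs cont=0.0000 → 0.0000 [wait]  ⇒ S*(8)=66.7877
t_7: node(7,0) S=41.7686 payoff=51.5914 vs cont=50.3443 → 51.5914 [stop]  node(7,1) S=57.1147 payoff=36.2453 vs cont=34.9982 → 36.2453 [stop]  node(7,2) S=78.0991 payoff=15.2609 vs cont=16.7161 → 16.7161 [wait]  node(7,3) S=106.7933 payoff=0.0000 vs cont=3.6540 → 3.6540 [wait]  node(7,4) S=146.0299 payoff=0.0000 vs cont=0.0000 → 0.0000 [wait]  node(7,5) S=199.6825 payoff=0.0000 vs cont=0.0000 → 0.0000 [wait]  node(7,6) S=273.0474 payoff=0.0000 vs cont=0.0000 → 0.0000 [wait]  node(7,7) S=373.3672 payoff=0.0000 vs cont=0.0000 → 0.0000 [wait]  ⇒ S*(7)=57.1147
t_6: node(6,0) S=48.8426 payoff=44.5174 vs cont=43.2703 → 44.5174 [stop]  node(6,1) S=66.7877 payoff=26.5723 vs cont=26.0489 → 26.5723 [stop]  node(6,2) S=91.3261 payoff=2.0339 vs cont=9.9967 → 9.9967 [wait]  node(6,3) S=124.8800 payoff=0.0000 vs cont=1.7880 → 1.7880 [wait]  node(6,4) S=170.7619 payoff=0.0000 vs cont=0.0000 → 0.0000 [wait]  node(6,5) S=233.5012 payoff=0.0000 vs cont=0.0000 → 0.0000 [wait]  node(6,6) S=319.2913 payoff=0.0000 vs cont=0.0000 → 0.0000 [wait]  ⇒ S*(6)=66.7877
t_5: node(5,0) S=57.1147 payoff=36.2453 vs cont=34.9982 → 36.2453 [stop]  node(5,1) S=78.0991 payoff=15.2609 vs cont=17.9739 → 17.9739 [wait]  node(5,2) S=106.7933 payoff=0.0000 vs cont=5.7808 → 5.7808 [wait]  node(5,3) S=146.0299 payoff=0.0000 vs cont=0.8749 → 0.8749 [wait]  node(5,4) S=199.6825 payoff=0.0000 vs cont=0.0000 → 0.0000 [wait]  node(5,5) S=273.0474 payoff=0.0000 vs cont=0.0000 → 0.0000 [wait]  ⇒ S*(5)=57.1147
t_4: node(4,0) S=66.7877 payoff=26.5723 vs cont=26.6744 → 26.6744 [wait]  node(4,1) S=91.3261 payoff=2.0339 vs cont=11.6699 → 11.6699 [wait]  node(4,2) S=124.8800 payoff=0.0000 vs cont=3.2638 → 3.2638 [wait]  node(4,3) S=170.7619 payoff=0.0000 vs cont=0.4281 → 0.4281 [wait]  node(4,4) S=233.5012 payoff=0.0000 vs cont=0.0000 → 0.0000 [wait]  ⇒ S*(4)=-
t_3: node(3,0) S=78.0991 payoff=15.2609 vs cont=18.8561 → 18.8561 [wait]  node(3,1) S=106.7933 payoff=0.0000 vs cont=7.3335 → 7.3335 [wait]  node(3,2) S=146.0299 payoff=0.0000 vs cont=1.8099 → 1.8099 [wait]  node(3,3) S=199.6825 payoff=0.0000 vs cont=0.2095 → 0.2095 [wait]  ⇒ S*(3)=-
t_2: node(2,0) S=91.3261 payoff=2.0339 vs cont=12.8738 → 12.8738 [wait]  node(2,1) S=124.8800 payoff=0.0000 vs cont=4.4885 → 4.4885 [wait]  node(2,2) S=170.7619 payoff=0.0000 vs cont=0.9898 → 0.9898 [wait]  ⇒ S*(2)=-
t_1: node(1,0) S=106.7933 payoff=0.0000 vs cont=8.5316 → 8.5316 [wait]  node(1,1) S=146.0299 payoff=0.0000 vs cont=2.6886 → 2.6886 [wait]  ⇒ S*(1)=-
t_0: node(0,0) S=124.8800 payoff=0.0000 vs cont=5.5118 → 5.5118 [wait]  ⇒ S*(0)=-

price = 5.5118
boundary = - - - - - 57.1147 66.7877 57.1147 66.7877
tree:
5.5118
8.5316 2.6886
12.8738 4.4885 0.9898
18.8561 7.3335 1.8099 0.2095
26.6744 11.6699 3.2638 0.4281 0.0000
36.2453 17.9739 5.7808 0.8749 0.0000 0.0000
44.5174 26.5723 9.9967 1.7880 0.0000 0.0000 0.0000
51.5914 36.2453 16.7161 3.6540 0.0000 0.0000 0.0000 0.0000
57.6409 44.5174 26.5723 7.4675 0.0000 0.0000 0.0000 0.0000 0.0000
62.8142 51.5914 36.2453 15.2609 0.0000 0.0000 0.0000 0.0000 0.0000 0.0000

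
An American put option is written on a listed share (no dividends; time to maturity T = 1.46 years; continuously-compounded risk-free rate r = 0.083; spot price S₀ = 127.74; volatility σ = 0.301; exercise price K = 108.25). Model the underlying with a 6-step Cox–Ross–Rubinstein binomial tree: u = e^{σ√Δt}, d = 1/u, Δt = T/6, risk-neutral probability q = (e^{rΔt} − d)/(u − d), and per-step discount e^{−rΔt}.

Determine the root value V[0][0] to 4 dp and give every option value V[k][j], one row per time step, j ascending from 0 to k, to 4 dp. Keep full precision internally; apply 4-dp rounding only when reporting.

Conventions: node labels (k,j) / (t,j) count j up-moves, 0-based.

price = 5.8428
tree:
5.8428
9.9897 2.4103
16.5634 4.5763 0.5929
26.4271 8.5012 1.2910 0.0000
37.7172 15.3240 2.8112 0.0000 0.0000
47.4495 26.4271 6.1214 0.0000 0.0000 0.0000
55.8389 37.7172 13.3297 0.0000 0.0000 0.0000 0.0000

Δt=0.24333, u=1.16007, d=0.86202, q=0.53140, disc=e^(-rΔt)=0.98001
k=6 terminal: V=max(K-S,0) → 55.8389 37.7172 13.3297 0.0000 0.0000 0.0000 0.0000
k=5: j=0 S=60.8005 intr=47.4495 cont=45.2851 V=47.4495[EX]; j=1 S=81.8229 intr=26.4271 cont=24.2627 V=26.4271[EX]; j=2 S=110.1141 intr=0.0000 cont=6.1214 V=6.1214[hold]; j=3 S=148.1873 intr=0.0000 cont=0.0000 V=0.0000[hold]; j=4 S=199.4246 intr=0.0000 cont=0.0000 V=0.0000[hold]; j=5 S=268.3778 intr=0.0000 cont=0.0000 V=0.0000[hold]
k=4: j=0 S=70.5328 intr=37.7172 cont=35.5528 V=37.7172[EX]; j=1 S=94.9203 intr=13.3297 cont=15.3240 V=15.3240[hold]; j=2 S=127.7400 intr=0.0000 cont=2.8112 V=2.8112[hold]; j=3 S=171.9075 intr=0.0000 cont=0.0000 V=0.0000[hold]; j=4 S=231.3464 intr=0.0000 cont=0.0000 V=0.0000[hold]
k=3: j=0 S=81.8229 intr=26.4271 cont=25.3013 V=26.4271[EX]; j=1 S=110.1141 intr=0.0000 cont=8.5012 V=8.5012[hold]; j=2 S=148.1873 intr=0.0000 cont=1.2910 V=1.2910[hold]; j=3 S=199.4246 intr=0.0000 cont=0.0000 V=0.0000[hold]
k=2: j=0 S=94.9203 intr=13.3297 cont=16.5634 V=16.5634[hold]; j=1 S=127.7400 intr=0.0000 cont=4.5763 V=4.5763[hold]; j=2 S=171.9075 intr=0.0000 cont=0.5929 V=0.5929[hold]
k=1: j=0 S=110.1141 intr=0.0000 cont=9.9897 V=9.9897[hold]; j=1 S=148.1873 intr=0.0000 cont=2.4103 V=2.4103[hold]
k=0: j=0 S=127.7400 intr=0.0000 cont=5.8428 V=5.8428[hold]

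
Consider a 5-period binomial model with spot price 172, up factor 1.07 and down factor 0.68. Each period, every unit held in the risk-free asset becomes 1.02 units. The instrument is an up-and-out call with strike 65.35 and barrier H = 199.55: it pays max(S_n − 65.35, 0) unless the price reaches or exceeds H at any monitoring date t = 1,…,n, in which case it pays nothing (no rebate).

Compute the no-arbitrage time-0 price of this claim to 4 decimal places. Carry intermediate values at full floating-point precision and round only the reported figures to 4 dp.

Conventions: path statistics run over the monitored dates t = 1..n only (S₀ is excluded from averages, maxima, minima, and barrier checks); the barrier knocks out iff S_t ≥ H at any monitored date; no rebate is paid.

price = 20.5480

Under the martingale measure an up-move has probability p* = 0.8718; value the claim as the probability-weighted average of per-path payoffs, discounted 5 periods at R = 1.02.
Enumerate all 2^5 = 32 price paths (U = up ×1.07, D = down ×0.68); each path with k up-moves has probability p*^k·(1−p*)^(5−k).
DDDDD: M=116.9600, payoff=0.0000, prob=0.000035
UDDDD: M=184.0400, payoff=0.0000, prob=0.000236
DUDDD: M=125.1472, payoff=0.0000, prob=0.000236
UUDDD: M=196.9228, payoff=0.0000, prob=0.001602
DDUDD: M=116.9600, payoff=0.0000, prob=0.000236
UDUDD: M=184.0400, payoff=0.0000, prob=0.001602
DUUDD: M=133.9075, payoff=0.0000, prob=0.001602
UUUDD: M=210.7074, payoff=0.0000, prob=0.010891
DDDUD: M=116.9600, payoff=0.0000, prob=0.000236
UDDUD: M=184.0400, payoff=0.0000, prob=0.001602
DUDUD: M=125.1472, payoff=0.0000, prob=0.001602
UUDUD: M=196.9228, payoff=32.0811, prob=0.010891
DDUUD: M=116.9600, payoff=0.0000, prob=0.001602
UDUUD: M=184.0400, payoff=32.0811, prob=0.010891
DUUUD: M=143.2810, payoff=32.0811, prob=0.010891
UUUUD: M=225.4569, payoff=0.0000, prob=0.074056
DDDDU: M=116.9600, payoff=0.0000, prob=0.000236
UDDDU: M=184.0400, payoff=0.0000, prob=0.001602
DUDDU: M=125.1472, payoff=0.0000, prob=0.001602
UUDDU: M=196.9228, payoff=32.0811, prob=0.010891
DDUDU: M=116.9600, payoff=0.0000, prob=0.001602
UDUDU: M=184.0400, payoff=32.0811, prob=0.010891
DUUDU: M=133.9075, payoff=32.0811, prob=0.010891
UUUDU: M=210.7074, payoff=0.0000, prob=0.074056
DDDUU: M=116.9600, payoff=0.0000, prob=0.001602
UDDUU: M=184.0400, payoff=32.0811, prob=0.010891
DUDUU: M=125.1472, payoff=32.0811, prob=0.010891
UUDUU: M=196.9228, payoff=87.9607, prob=0.074056
DDUUU: M=116.9600, payoff=32.0811, prob=0.010891
UDUUU: M=184.0400, payoff=87.9607, prob=0.074056
DUUUU: M=153.3107, payoff=87.9607, prob=0.074056
UUUUU: M=241.2389, payoff=0.0000, prob=0.503584
Price = Σ prob·payoff / R^5 = 22.686616 / 1.104081 = 20.5480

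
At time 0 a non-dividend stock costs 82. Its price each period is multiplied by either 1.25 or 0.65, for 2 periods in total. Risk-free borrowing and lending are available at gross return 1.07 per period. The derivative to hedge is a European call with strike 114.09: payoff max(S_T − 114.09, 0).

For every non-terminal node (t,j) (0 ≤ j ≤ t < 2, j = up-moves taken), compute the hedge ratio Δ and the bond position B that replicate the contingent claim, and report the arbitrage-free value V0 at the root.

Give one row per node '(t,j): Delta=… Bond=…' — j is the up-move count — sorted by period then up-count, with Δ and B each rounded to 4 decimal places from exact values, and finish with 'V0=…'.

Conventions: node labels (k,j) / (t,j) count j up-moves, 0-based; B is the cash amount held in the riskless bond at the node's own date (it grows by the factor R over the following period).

(0,0): Delta=0.1866 Bond=-9.2962
(1,0): Delta=0.0000 Bond=0.0000
(1,1): Delta=0.2282 Bond=-14.2099
V0=6.0068

Under the risk-neutral measure, an up-move has probability p* = (R−d)/(u−d) = 0.7000 and values discount at R = 1.07.
Terminal payoffs: V(2,0)=0.0000, V(2,1)=0.0000, V(2,2)=14.0350
  t=1,j=0: stock 53.3000 → up 66.6250 (V=0.0000), down 34.6450 (V=0.0000). Price 0.0000; hedge Δ=0.0000, bond B=0.0000.
  t=1,j=1: stock 102.5000 → up 128.1250 (V=14.0350), down 66.6250 (V=0.0000). Price 9.1818; hedge Δ=0.2282, bond B=-14.2099.
  t=0,j=0: stock 82.0000 → up 102.5000 (V=9.1818), down 53.3000 (V=0.0000). Price 6.0068; hedge Δ=0.1866, bond B=-9.2962.
As a check, the time-0 holding Δ(0,0)·S0 + B(0,0) comes to 6.0068 — exactly V0.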